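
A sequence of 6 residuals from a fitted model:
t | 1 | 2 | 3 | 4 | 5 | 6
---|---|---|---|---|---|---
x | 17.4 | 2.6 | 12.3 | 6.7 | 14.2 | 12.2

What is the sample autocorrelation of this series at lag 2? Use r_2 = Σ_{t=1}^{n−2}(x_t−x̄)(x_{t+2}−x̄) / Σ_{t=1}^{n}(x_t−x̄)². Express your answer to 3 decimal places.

Mean x̄ = (17.4 + 2.6 + 12.3 + 6.7 + 14.2 + 12.2)/6 = 10.9000
Deviations from mean: 6.5000, -8.3000, 1.4000, -4.2000, 3.3000, 1.3000
Σ(x_t−x̄)(x_{t+2}−x̄) = (9.1000) + (34.8600) + (4.6200) + (-5.4600) = 43.1200
Denominator Σ(x_t−x̄)² = 143.3200
r_2 = 43.1200 / 143.3200 = 0.301

0.301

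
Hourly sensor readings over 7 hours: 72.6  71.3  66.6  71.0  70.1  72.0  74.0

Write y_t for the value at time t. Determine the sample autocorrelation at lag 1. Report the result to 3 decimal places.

0.049

Mean ȳ = (72.6 + 71.3 + 66.6 + 71.0 + 70.1 + 72.0 + 74.0)/7 = 71.0857
Deviations from mean: 1.5143, 0.2143, -4.4857, -0.0857, -0.9857, 0.9143, 2.9143
Σ(y_t−ȳ)(y_{t+1}−ȳ) = (0.3245) + (-0.9612) + (0.3845) + (0.0845) + (-0.9012) + (2.6645) = 1.5955
Denominator Σ(y_t−ȳ)² = 32.7686
r_1 = 1.5955 / 32.7686 = 0.049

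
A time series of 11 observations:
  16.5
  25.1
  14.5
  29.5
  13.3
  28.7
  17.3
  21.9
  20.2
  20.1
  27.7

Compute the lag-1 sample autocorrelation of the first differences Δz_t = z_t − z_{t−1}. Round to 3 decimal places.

First differences Δz: 8.6, -10.6, 15.0, -16.2, 15.4, -11.4, 4.6, -1.7, -0.1, 7.6
Mean of differences = 1.1200
Numerator Σ(Δz_t−Δz̄)(Δz_{t+1}−Δz̄) = -974.7044
Denominator Σ(Δz_t−Δz̄)² = 1110.1560
r_1(Δz) = -974.7044 / 1110.1560 = -0.878

-0.878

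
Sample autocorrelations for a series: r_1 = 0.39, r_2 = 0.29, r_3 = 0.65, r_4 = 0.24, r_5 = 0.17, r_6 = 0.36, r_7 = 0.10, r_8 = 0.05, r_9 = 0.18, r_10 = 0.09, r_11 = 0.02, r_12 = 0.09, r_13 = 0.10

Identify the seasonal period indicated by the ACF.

The largest autocorrelation is r_3 = 0.65; the remaining lags stay at or below 0.39. The elevated value at lag 1 (0.39), dropping to 0.29 at lag 2, reflects decaying short-term dependence rather than seasonality.
The dominant spike at lag 3 indicates a seasonal period of 3.

3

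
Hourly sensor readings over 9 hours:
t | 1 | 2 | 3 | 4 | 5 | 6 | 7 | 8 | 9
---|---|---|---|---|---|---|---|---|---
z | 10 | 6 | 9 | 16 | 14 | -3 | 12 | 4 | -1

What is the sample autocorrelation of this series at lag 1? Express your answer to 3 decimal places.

-0.115

Mean z̄ = (10 + 6 + 9 + 16 + 14 − 3 + 12 + 4 − 1)/9 = 7.4444
Numerator Σ_{t=1}^{8}(z_t−z̄)(z_{t+1}−z̄) = -39.1975
Denominator Σ(z_t−z̄)² = 340.2222
r_1 = -39.1975 / 340.2222 = -0.115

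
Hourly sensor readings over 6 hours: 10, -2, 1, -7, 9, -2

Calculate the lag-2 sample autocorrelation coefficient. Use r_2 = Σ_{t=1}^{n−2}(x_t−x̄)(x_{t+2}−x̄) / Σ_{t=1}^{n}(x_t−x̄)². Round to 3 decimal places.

0.228

Mean x̄ = (10 − 2 + 1 − 7 + 9 − 2)/6 = 1.5000
Numerator Σ_{t=1}^{4}(x_t−x̄)(x_{t+2}−x̄) = 51.5000
Denominator Σ(x_t−x̄)² = 225.5000
r_2 = 51.5000 / 225.5000 = 0.228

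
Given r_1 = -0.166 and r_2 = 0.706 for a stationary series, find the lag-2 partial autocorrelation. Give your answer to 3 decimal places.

0.698

φ_{22} = (r_2 − r_1²) / (1 − r_1²)
r_1² = (-0.166)² = 0.027556
Numerator = 0.706 − 0.0276 = 0.6784; denominator = 1 − 0.0276 = 0.9724
φ_{22} = 0.6784 / 0.9724 = 0.698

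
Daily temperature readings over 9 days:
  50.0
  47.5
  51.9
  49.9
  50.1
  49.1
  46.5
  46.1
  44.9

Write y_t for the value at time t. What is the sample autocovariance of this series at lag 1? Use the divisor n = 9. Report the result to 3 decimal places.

1.710

Mean ȳ = (50.0 + 47.5 + 51.9 + 49.9 + 50.1 + 49.1 + 46.5 + 46.1 + 44.9)/9 = 48.4444
Σ_{t=1}^{8}(y_t−ȳ)(y_{t+1}−ȳ) = 15.3858
γ_1 = 15.3858 / 9 = 1.710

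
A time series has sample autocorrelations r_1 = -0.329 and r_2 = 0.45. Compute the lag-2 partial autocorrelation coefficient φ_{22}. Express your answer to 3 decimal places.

φ_{22} = (r_2 − r_1²) / (1 − r_1²)
r_1² = (-0.329)² = 0.108241
Numerator = 0.45 − 0.1082 = 0.3418; denominator = 1 − 0.1082 = 0.8918
φ_{22} = 0.3418 / 0.8918 = 0.383

0.383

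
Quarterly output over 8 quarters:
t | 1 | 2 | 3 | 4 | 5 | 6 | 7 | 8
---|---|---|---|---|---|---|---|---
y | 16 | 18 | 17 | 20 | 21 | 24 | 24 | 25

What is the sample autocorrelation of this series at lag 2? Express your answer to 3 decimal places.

Mean ȳ = (16 + 18 + 17 + 20 + 21 + 24 + 24 + 25)/8 = 20.6250
Deviations from mean: -4.6250, -2.6250, -3.6250, -0.6250, 0.3750, 3.3750, 3.3750, 4.3750
Σ(y_t−ȳ)(y_{t+2}−ȳ) = (16.7656) + (1.6406) + (-1.3594) + (-2.1094) + (1.2656) + (14.7656) = 30.9688
Denominator Σ(y_t−ȳ)² = 83.8750
r_2 = 30.9688 / 83.8750 = 0.369

0.369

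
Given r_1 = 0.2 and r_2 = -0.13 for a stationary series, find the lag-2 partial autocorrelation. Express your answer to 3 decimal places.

φ_{22} = (r_2 − r_1²) / (1 − r_1²)
r_1² = (0.2)² = 0.04
Numerator = -0.13 − 0.0400 = -0.1700; denominator = 1 − 0.0400 = 0.9600
φ_{22} = -0.1700 / 0.9600 = -0.177

-0.177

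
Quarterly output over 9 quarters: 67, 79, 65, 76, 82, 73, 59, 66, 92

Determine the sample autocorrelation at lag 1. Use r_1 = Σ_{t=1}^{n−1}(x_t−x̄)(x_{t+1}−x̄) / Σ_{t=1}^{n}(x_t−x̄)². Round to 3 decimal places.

-0.137

Mean x̄ = (67 + 79 + 65 + 76 + 82 + 73 + 59 + 66 + 92)/9 = 73.2222
Numerator Σ_{t=1}^{8}(x_t−x̄)(x_{t+1}−x̄) = -113.6049
Denominator Σ(x_t−x̄)² = 831.5556
r_1 = -113.6049 / 831.5556 = -0.137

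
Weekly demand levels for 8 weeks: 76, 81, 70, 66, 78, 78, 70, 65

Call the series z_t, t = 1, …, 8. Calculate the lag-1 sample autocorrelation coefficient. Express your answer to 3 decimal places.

0.079

Mean z̄ = (76 + 81 + 70 + 66 + 78 + 78 + 70 + 65)/8 = 73.0000
Deviations from mean: 3.0000, 8.0000, -3.0000, -7.0000, 5.0000, 5.0000, -3.0000, -8.0000
Numerator Σ_{t=1}^{7}(z_t−z̄)(z_{t+1}−z̄) = 20.0000
Denominator Σ(z_t−z̄)² = 254.0000
r_1 = 20.0000 / 254.0000 = 0.079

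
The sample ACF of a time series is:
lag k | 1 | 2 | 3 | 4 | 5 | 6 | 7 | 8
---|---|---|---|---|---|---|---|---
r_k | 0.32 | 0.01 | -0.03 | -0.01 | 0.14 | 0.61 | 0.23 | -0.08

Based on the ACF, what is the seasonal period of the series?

6

The largest autocorrelation is r_6 = 0.61; the remaining lags stay at or below 0.32. The elevated value at lag 1 (0.32), dropping to 0.01 at lag 2, reflects decaying short-term dependence rather than seasonality.
The dominant spike at lag 6 indicates a seasonal period of 6.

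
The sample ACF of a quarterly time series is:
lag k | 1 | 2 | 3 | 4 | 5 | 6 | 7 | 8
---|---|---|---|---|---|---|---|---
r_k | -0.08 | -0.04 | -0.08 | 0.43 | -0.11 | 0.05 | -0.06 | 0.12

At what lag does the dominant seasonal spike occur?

The largest autocorrelation is r_4 = 0.43; the remaining lags stay at or below 0.12.
The dominant spike at lag 4 indicates a seasonal period of 4.

4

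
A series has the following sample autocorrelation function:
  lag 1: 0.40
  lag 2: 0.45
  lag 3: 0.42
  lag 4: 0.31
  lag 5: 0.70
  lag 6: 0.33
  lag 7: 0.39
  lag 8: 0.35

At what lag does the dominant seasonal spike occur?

5

The largest autocorrelation is r_5 = 0.70; the remaining lags stay at or below 0.45.
The dominant spike at lag 5 indicates a seasonal period of 5.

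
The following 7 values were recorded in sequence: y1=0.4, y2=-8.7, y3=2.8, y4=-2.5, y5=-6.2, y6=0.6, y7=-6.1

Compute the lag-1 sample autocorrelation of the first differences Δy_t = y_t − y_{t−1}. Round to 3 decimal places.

First differences Δy: -9.1, 11.5, -5.3, -3.7, 6.8, -6.7
Mean of differences = -1.0833
Numerator Σ(Δy_t−Δȳ)(Δy_{t+1}−Δȳ) = -207.8086
Denominator Σ(Δy_t−Δȳ)² = 340.9283
r_1(Δy) = -207.8086 / 340.9283 = -0.610

-0.610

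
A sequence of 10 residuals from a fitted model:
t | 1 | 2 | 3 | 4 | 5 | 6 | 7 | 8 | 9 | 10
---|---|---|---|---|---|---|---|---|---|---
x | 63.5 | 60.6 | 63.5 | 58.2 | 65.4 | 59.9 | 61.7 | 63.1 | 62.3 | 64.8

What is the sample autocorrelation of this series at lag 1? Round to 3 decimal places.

-0.624

Mean x̄ = (63.5 + 60.6 + 63.5 + 58.2 + 65.4 + 59.9 + 61.7 + 63.1 + 62.3 + 64.8)/10 = 62.3000
Numerator Σ_{t=1}^{9}(x_t−x̄)(x_{t+1}−x̄) = -28.1900
Denominator Σ(x_t−x̄)² = 45.2000
r_1 = -28.1900 / 45.2000 = -0.624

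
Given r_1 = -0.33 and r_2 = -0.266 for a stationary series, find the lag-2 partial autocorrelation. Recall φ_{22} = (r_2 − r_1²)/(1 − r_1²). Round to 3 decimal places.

φ_{22} = (r_2 − r_1²) / (1 − r_1²)
r_1² = (-0.33)² = 0.1089
Numerator = -0.266 − 0.1089 = -0.3749; denominator = 1 − 0.1089 = 0.8911
φ_{22} = -0.3749 / 0.8911 = -0.421

-0.421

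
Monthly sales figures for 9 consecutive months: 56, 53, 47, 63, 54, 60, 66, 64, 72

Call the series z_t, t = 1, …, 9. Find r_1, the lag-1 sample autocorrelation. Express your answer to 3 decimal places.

Mean z̄ = (56 + 53 + 47 + 63 + 54 + 60 + 66 + 64 + 72)/9 = 59.4444
Numerator Σ_{t=1}^{8}(z_t−z̄)(z_{t+1}−z̄) = 126.4691
Denominator Σ(z_t−z̄)² = 472.2222
r_1 = 126.4691 / 472.2222 = 0.268

0.268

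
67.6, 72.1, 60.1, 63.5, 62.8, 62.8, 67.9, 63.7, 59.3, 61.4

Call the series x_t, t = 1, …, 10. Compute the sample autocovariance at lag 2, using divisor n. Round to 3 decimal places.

-3.432

Mean x̄ = (67.6 + 72.1 + 60.1 + 63.5 + 62.8 + 62.8 + 67.9 + 63.7 + 59.3 + 61.4)/10 = 64.1200
Σ_{t=1}^{8}(x_t−x̄)(x_{t+2}−x̄) = -34.3248
γ_2 = -34.3248 / 10 = -3.432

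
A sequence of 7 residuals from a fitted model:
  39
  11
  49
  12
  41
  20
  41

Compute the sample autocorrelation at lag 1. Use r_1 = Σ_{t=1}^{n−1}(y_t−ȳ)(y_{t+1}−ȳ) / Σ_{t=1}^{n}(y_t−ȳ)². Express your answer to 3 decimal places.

-0.875

Mean ȳ = (39 + 11 + 49 + 12 + 41 + 20 + 41)/7 = 30.4286
Numerator Σ_{t=1}^{6}(y_t−ȳ)(y_{t+1}−ȳ) = -1284.8980
Denominator Σ(y_t−ȳ)² = 1467.7143
r_1 = -1284.8980 / 1467.7143 = -0.875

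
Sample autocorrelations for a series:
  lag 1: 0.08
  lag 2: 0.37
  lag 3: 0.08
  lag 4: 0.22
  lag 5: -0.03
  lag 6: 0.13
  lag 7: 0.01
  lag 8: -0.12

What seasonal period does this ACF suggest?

2

The largest autocorrelation is r_2 = 0.37, with a weaker echo at lag 4 (0.22); the remaining lags stay at or below 0.13.
The dominant spike at lag 2 indicates a seasonal period of 2.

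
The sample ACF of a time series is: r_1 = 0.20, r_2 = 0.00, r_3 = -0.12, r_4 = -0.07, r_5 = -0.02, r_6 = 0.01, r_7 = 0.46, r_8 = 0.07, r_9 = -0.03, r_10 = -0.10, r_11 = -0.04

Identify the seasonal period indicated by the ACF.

7

The largest autocorrelation is r_7 = 0.46; the remaining lags stay at or below 0.20. The elevated value at lag 1 (0.20), dropping to 0.00 at lag 2, reflects decaying short-term dependence rather than seasonality.
The dominant spike at lag 7 indicates a seasonal period of 7.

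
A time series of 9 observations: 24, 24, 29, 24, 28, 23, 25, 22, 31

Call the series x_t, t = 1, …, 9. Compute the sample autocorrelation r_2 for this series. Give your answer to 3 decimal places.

0.191

Mean x̄ = (24 + 24 + 29 + 24 + 28 + 23 + 25 + 22 + 31)/9 = 25.5556
Σ(x_t−x̄)(x_{t+2}−x̄) = (-5.3580) + (2.4198) + (8.4198) + (3.9753) + (-1.3580) + (9.0864) + (-3.0247) = 14.1605
Denominator Σ(x_t−x̄)² = 74.2222
r_2 = 14.1605 / 74.2222 = 0.191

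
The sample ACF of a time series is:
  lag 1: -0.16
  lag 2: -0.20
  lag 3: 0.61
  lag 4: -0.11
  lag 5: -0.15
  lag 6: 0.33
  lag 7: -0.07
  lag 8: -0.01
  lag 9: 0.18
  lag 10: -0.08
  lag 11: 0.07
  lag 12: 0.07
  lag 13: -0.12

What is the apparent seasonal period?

The largest autocorrelation is r_3 = 0.61, with weaker echoes at lags 6 (0.33) and 9 (0.18); the remaining lags stay at or below 0.07.
The dominant spike at lag 3 indicates a seasonal period of 3.

3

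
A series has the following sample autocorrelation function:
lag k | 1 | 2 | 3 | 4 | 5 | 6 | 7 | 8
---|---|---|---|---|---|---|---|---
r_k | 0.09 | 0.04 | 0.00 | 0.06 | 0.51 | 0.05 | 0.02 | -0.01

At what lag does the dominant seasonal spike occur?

5

The largest autocorrelation is r_5 = 0.51; the remaining lags stay at or below 0.09.
The dominant spike at lag 5 indicates a seasonal period of 5.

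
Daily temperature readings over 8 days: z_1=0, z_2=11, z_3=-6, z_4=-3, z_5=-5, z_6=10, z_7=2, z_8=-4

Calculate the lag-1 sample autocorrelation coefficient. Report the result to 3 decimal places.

Mean z̄ = (0 + 11 − 6 − 3 − 5 + 10 + 2 − 4)/8 = 0.6250
Deviations from mean: -0.6250, 10.3750, -6.6250, -3.6250, -5.6250, 9.3750, 1.3750, -4.6250
Numerator Σ_{t=1}^{7}(z_t−z̄)(z_{t+1}−z̄) = -77.0156
Denominator Σ(z_t−z̄)² = 307.8750
r_1 = -77.0156 / 307.8750 = -0.250

-0.250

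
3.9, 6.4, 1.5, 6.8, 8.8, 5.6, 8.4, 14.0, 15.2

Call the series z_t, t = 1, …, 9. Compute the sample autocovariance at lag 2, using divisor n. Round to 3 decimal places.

Mean z̄ = (3.9 + 6.4 + 1.5 + 6.8 + 8.8 + 5.6 + 8.4 + 14.0 + 15.2)/9 = 7.8444
Σ_{t=1}^{7}(z_t−z̄)(z_{t+2}−z̄) = 13.6172
γ_2 = 13.6172 / 9 = 1.513

1.513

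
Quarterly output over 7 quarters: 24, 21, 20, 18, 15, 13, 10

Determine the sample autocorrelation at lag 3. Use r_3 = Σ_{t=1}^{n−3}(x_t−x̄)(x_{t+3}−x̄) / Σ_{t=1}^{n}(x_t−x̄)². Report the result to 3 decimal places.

-0.143

Mean x̄ = (24 + 21 + 20 + 18 + 15 + 13 + 10)/7 = 17.2857
Deviations from mean: 6.7143, 3.7143, 2.7143, 0.7143, -2.2857, -4.2857, -7.2857
Σ(x_t−x̄)(x_{t+3}−x̄) = (4.7959) + (-8.4898) + (-11.6327) + (-5.2041) = -20.5306
Denominator Σ(x_t−x̄)² = 143.4286
r_3 = -20.5306 / 143.4286 = -0.143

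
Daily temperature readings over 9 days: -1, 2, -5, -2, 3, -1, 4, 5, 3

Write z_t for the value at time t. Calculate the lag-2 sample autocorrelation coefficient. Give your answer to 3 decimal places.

0.073

Mean z̄ = (-1 + 2 − 5 − 2 + 3 − 1 + 4 + 5 + 3)/9 = 0.8889
Σ(z_t−z̄)(z_{t+2}−z̄) = (11.1235) + (-3.2099) + (-12.4321) + (5.4568) + (6.5679) + (-7.7654) + (6.5679) = 6.3086
Denominator Σ(z_t−z̄)² = 86.8889
r_2 = 6.3086 / 86.8889 = 0.073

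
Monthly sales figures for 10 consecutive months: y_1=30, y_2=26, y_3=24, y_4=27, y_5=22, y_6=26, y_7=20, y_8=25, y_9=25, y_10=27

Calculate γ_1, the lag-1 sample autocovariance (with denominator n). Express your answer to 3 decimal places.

-1.104

Mean ȳ = (30 + 26 + 24 + 27 + 22 + 26 + 20 + 25 + 25 + 27)/10 = 25.2000
Σ_{t=1}^{9}(y_t−ȳ)(y_{t+1}−ȳ) = -11.0400
γ_1 = -11.0400 / 10 = -1.104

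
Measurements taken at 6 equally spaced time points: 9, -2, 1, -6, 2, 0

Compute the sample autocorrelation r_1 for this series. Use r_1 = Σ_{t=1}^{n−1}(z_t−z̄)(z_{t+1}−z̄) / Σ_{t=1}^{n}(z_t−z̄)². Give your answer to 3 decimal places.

-0.285

Mean z̄ = (9 − 2 + 1 − 6 + 2 + 0)/6 = 0.6667
Deviations from mean: 8.3333, -2.6667, 0.3333, -6.6667, 1.3333, -0.6667
Σ(z_t−z̄)(z_{t+1}−z̄) = (-22.2222) + (-0.8889) + (-2.2222) + (-8.8889) + (-0.8889) = -35.1111
Denominator Σ(z_t−z̄)² = 123.3333
r_1 = -35.1111 / 123.3333 = -0.285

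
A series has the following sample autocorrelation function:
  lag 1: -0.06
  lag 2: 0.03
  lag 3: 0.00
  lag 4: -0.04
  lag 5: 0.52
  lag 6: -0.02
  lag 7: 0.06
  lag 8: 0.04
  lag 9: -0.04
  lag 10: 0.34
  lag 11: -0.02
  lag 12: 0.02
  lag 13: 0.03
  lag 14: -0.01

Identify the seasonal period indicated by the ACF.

5

The largest autocorrelation is r_5 = 0.52, with a weaker echo at lag 10 (0.34); the remaining lags stay at or below 0.06.
The dominant spike at lag 5 indicates a seasonal period of 5.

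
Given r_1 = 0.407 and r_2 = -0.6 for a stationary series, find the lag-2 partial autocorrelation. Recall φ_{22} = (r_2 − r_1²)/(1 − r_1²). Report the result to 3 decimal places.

-0.918

φ_{22} = (r_2 − r_1²) / (1 − r_1²)
r_1² = (0.407)² = 0.165649
Numerator = -0.6 − 0.1656 = -0.7656; denominator = 1 − 0.1656 = 0.8344
φ_{22} = -0.7656 / 0.8344 = -0.918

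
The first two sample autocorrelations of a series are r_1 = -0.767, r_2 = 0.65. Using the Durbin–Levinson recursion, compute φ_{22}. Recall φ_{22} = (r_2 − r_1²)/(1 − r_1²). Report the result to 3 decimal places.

0.150

φ_{22} = (r_2 − r_1²) / (1 − r_1²)
r_1² = (-0.767)² = 0.588289
Numerator = 0.65 − 0.5883 = 0.0617; denominator = 1 − 0.5883 = 0.4117
φ_{22} = 0.0617 / 0.4117 = 0.150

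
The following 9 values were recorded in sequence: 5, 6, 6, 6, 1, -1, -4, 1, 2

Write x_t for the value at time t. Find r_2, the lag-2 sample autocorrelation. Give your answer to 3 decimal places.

Mean x̄ = (5 + 6 + 6 + 6 + 1 − 1 − 4 + 1 + 2)/9 = 2.4444
Σ(x_t−x̄)(x_{t+2}−x̄) = (9.0864) + (12.6420) + (-5.1358) + (-12.2469) + (9.3086) + (4.9753) + (2.8642) = 21.4938
Denominator Σ(x_t−x̄)² = 102.2222
r_2 = 21.4938 / 102.2222 = 0.210

0.210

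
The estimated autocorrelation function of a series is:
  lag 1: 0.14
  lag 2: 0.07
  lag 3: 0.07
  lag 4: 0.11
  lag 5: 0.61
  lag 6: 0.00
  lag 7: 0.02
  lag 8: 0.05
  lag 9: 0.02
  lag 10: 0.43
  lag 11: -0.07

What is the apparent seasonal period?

5

The largest autocorrelation is r_5 = 0.61, with a weaker echo at lag 10 (0.43); the remaining lags stay at or below 0.14.
The dominant spike at lag 5 indicates a seasonal period of 5.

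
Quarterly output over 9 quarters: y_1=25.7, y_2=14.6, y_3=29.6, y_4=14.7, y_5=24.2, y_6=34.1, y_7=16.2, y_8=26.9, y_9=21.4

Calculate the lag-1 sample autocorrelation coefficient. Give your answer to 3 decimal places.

Mean ȳ = (25.7 + 14.6 + 29.6 + 14.7 + 24.2 + 34.1 + 16.2 + 26.9 + 21.4)/9 = 23.0444
Numerator Σ_{t=1}^{8}(y_t−ȳ)(y_{t+1}−ȳ) = -237.7509
Denominator Σ(y_t−ȳ)² = 378.9422
r_1 = -237.7509 / 378.9422 = -0.627

-0.627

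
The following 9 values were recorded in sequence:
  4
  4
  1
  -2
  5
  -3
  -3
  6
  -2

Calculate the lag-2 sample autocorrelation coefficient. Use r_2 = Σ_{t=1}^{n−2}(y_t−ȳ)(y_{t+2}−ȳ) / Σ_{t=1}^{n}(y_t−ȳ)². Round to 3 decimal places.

-0.186

Mean ȳ = (4 + 4 + 1 − 2 + 5 − 3 − 3 + 6 − 2)/9 = 1.1111
Numerator Σ_{t=1}^{7}(y_t−ȳ)(y_{t+2}−ȳ) = -20.2469
Denominator Σ(y_t−ȳ)² = 108.8889
r_2 = -20.2469 / 108.8889 = -0.186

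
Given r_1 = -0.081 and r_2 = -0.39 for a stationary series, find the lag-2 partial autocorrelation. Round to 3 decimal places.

-0.399

φ_{22} = (r_2 − r_1²) / (1 − r_1²)
r_1² = (-0.081)² = 0.006561
Numerator = -0.39 − 0.0066 = -0.3966; denominator = 1 − 0.0066 = 0.9934
φ_{22} = -0.3966 / 0.9934 = -0.399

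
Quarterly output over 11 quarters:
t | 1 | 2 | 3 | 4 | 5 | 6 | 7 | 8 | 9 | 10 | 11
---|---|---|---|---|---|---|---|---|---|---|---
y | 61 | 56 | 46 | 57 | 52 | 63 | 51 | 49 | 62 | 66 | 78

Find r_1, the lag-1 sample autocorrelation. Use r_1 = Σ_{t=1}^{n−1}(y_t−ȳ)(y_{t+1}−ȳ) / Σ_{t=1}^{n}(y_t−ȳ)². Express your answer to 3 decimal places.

0.236

Mean ȳ = (61 + 56 + 46 + 57 + 52 + 63 + 51 + 49 + 62 + 66 + 78)/11 = 58.2727
Numerator Σ_{t=1}^{10}(y_t−ȳ)(y_{t+1}−ȳ) = 195.3802
Denominator Σ(y_t−ȳ)² = 828.1818
r_1 = 195.3802 / 828.1818 = 0.236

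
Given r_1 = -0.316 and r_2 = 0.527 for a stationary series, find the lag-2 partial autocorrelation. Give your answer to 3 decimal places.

0.475

φ_{22} = (r_2 − r_1²) / (1 − r_1²)
r_1² = (-0.316)² = 0.099856
Numerator = 0.527 − 0.0999 = 0.4271; denominator = 1 − 0.0999 = 0.9001
φ_{22} = 0.4271 / 0.9001 = 0.475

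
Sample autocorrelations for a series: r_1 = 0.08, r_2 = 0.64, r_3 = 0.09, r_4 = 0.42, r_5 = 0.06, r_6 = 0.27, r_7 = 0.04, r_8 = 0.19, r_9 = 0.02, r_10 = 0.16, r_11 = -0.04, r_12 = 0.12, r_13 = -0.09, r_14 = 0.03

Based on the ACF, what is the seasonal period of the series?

The largest autocorrelation is r_2 = 0.64, with weaker echoes at lags 4 (0.42), 6 (0.27), 8 (0.19) and 10 (0.16); the remaining lags stay at or below 0.12.
The dominant spike at lag 2 indicates a seasonal period of 2.

2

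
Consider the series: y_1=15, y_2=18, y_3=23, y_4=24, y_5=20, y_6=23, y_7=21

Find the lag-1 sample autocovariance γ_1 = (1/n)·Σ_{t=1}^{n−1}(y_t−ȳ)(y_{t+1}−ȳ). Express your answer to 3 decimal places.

Mean ȳ = (15 + 18 + 23 + 24 + 20 + 23 + 21)/7 = 20.5714
Deviations: -5.5714, -2.5714, 2.4286, 3.4286, -0.5714, 2.4286, 0.4286
Σ_{t=1}^{6}(y_t−ȳ)(y_{t+1}−ȳ) = 14.1020
γ_1 = 14.1020 / 7 = 2.015

2.015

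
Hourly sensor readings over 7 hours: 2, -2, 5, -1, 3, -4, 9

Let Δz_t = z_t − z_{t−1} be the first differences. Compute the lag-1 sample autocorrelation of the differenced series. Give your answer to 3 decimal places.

First differences Δz: -4, 7, -6, 4, -7, 13
Mean of differences = 1.1667
Numerator Σ(Δz_t−Δz̄)(Δz_{t+1}−Δz̄) = -212.0278
Denominator Σ(Δz_t−Δz̄)² = 326.8333
r_1(Δz) = -212.0278 / 326.8333 = -0.649

-0.649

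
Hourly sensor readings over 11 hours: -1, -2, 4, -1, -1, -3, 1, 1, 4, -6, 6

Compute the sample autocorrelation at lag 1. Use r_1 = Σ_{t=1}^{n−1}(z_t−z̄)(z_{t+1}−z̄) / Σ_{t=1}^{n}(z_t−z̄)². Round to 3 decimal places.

-0.522

Mean z̄ = (-1 − 2 + 4 − 1 − 1 − 3 + 1 + 1 + 4 − 6 + 6)/11 = 0.1818
Numerator Σ_{t=1}^{10}(z_t−z̄)(z_{t+1}−z̄) = -63.4876
Denominator Σ(z_t−z̄)² = 121.6364
r_1 = -63.4876 / 121.6364 = -0.522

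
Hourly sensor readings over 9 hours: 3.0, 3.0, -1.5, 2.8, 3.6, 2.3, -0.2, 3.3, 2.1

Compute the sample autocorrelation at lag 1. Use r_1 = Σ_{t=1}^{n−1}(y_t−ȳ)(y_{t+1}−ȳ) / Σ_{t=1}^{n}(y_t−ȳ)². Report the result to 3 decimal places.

-0.287

Mean ȳ = (3.0 + 3.0 − 1.5 + 2.8 + 3.6 + 2.3 − 0.2 + 3.3 + 2.1)/9 = 2.0444
Numerator Σ_{t=1}^{8}(y_t−ȳ)(y_{t+1}−ȳ) = -6.9009
Denominator Σ(y_t−ȳ)² = 24.0622
r_1 = -6.9009 / 24.0622 = -0.287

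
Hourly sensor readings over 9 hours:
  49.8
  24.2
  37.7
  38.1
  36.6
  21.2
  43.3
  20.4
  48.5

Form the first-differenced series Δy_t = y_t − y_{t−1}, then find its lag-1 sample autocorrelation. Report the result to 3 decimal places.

First differences Δy: -25.6, 13.5, 0.4, -1.5, -15.4, 22.1, -22.9, 28.1
Mean of differences = -0.1625
Numerator Σ(Δy_t−Δȳ)(Δy_{t+1}−Δȳ) = -1808.2639
Denominator Σ(Δy_t−Δȳ)² = 2879.3988
r_1(Δy) = -1808.2639 / 2879.3988 = -0.628

-0.628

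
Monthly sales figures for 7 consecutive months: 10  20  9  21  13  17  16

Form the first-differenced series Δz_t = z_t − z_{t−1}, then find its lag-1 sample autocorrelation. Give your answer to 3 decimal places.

-0.845

First differences Δz: 10, -11, 12, -8, 4, -1
Mean of differences = 1.0000
Numerator Σ(Δz_t−Δz̄)(Δz_{t+1}−Δz̄) = -372.0000
Denominator Σ(Δz_t−Δz̄)² = 440.0000
r_1(Δz) = -372.0000 / 440.0000 = -0.845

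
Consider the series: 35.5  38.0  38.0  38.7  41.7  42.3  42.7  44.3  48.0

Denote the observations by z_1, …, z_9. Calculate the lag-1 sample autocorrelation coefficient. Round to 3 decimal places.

0.529

Mean z̄ = (35.5 + 38.0 + 38.0 + 38.7 + 41.7 + 42.3 + 42.7 + 44.3 + 48.0)/9 = 41.0222
Numerator Σ_{t=1}^{8}(z_t−z̄)(z_{t+1}−z̄) = 62.6484
Denominator Σ(z_t−z̄)² = 118.4956
r_1 = 62.6484 / 118.4956 = 0.529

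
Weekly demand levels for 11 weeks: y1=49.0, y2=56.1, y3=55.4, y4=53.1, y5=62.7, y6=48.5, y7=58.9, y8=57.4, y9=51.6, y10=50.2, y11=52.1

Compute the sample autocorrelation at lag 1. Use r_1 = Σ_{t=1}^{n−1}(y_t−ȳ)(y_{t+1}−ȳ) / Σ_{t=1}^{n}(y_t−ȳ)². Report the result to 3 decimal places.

Mean ȳ = (49.0 + 56.1 + 55.4 + 53.1 + 62.7 + 48.5 + 58.9 + 57.4 + 51.6 + 50.2 + 52.1)/11 = 54.0909
Numerator Σ_{t=1}^{10}(y_t−ȳ)(y_{t+1}−ȳ) = -67.3364
Denominator Σ(y_t−ȳ)² = 197.4091
r_1 = -67.3364 / 197.4091 = -0.341

-0.341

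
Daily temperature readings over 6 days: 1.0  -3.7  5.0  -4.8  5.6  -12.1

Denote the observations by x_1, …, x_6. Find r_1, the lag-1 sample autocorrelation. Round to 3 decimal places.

Mean x̄ = (1.0 − 3.7 + 5.0 − 4.8 + 5.6 − 12.1)/6 = -1.5000
Numerator Σ_{t=1}^{5}(x_t−x̄)(x_{t+1}−x̄) = -139.9400
Denominator Σ(x_t−x̄)² = 227.0000
r_1 = -139.9400 / 227.0000 = -0.616

-0.616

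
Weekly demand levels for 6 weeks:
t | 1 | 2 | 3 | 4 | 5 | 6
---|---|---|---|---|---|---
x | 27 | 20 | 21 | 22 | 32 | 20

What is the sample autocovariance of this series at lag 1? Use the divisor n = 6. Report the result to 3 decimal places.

-7.074

Mean x̄ = (27 + 20 + 21 + 22 + 32 + 20)/6 = 23.6667
Deviations: 3.3333, -3.6667, -2.6667, -1.6667, 8.3333, -3.6667
Σ_{t=1}^{5}(x_t−x̄)(x_{t+1}−x̄) = -42.4444
γ_1 = -42.4444 / 6 = -7.074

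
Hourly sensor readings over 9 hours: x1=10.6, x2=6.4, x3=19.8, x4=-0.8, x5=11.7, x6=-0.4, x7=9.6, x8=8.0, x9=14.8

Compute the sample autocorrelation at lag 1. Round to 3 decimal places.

-0.577

Mean x̄ = (10.6 + 6.4 + 19.8 − 0.8 + 11.7 − 0.4 + 9.6 + 8.0 + 14.8)/9 = 8.8556
Numerator Σ_{t=1}^{8}(x_t−x̄)(x_{t+1}−x̄) = -203.2375
Denominator Σ(x_t−x̄)² = 352.4622
r_1 = -203.2375 / 352.4622 = -0.577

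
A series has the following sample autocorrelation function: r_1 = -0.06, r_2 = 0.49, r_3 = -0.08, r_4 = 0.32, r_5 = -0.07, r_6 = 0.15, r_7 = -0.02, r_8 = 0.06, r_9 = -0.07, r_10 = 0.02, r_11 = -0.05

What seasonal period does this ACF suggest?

The largest autocorrelation is r_2 = 0.49, with weaker echoes at lags 4 (0.32) and 6 (0.15); the remaining lags stay at or below 0.06.
The dominant spike at lag 2 indicates a seasonal period of 2.

2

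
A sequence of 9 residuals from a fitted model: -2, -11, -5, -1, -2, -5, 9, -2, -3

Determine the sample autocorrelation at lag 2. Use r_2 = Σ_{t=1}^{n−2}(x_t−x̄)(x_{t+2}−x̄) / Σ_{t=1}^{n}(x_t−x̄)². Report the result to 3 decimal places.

-0.094

Mean x̄ = (-2 − 11 − 5 − 1 − 2 − 5 + 9 − 2 − 3)/9 = -2.4444
Σ(x_t−x̄)(x_{t+2}−x̄) = (-1.1358) + (-12.3580) + (-1.1358) + (-3.6914) + (5.0864) + (-1.1358) + (-6.3580) = -20.7284
Denominator Σ(x_t−x̄)² = 220.2222
r_2 = -20.7284 / 220.2222 = -0.094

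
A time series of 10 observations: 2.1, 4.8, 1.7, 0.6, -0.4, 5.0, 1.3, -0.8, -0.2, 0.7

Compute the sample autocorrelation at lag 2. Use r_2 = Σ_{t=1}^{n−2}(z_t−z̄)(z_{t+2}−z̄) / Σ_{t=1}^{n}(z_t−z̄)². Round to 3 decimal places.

Mean z̄ = (2.1 + 4.8 + 1.7 + 0.6 − 0.4 + 5.0 + 1.3 − 0.8 − 0.2 + 0.7)/10 = 1.4800
Numerator Σ_{t=1}^{8}(z_t−z̄)(z_{t+2}−z̄) = -11.9028
Denominator Σ(z_t−z̄)² = 36.8160
r_2 = -11.9028 / 36.8160 = -0.323

-0.323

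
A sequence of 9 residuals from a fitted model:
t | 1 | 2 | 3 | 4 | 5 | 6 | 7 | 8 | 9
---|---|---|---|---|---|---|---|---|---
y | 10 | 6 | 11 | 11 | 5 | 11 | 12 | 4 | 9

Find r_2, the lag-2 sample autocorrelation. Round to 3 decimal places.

-0.405

Mean ȳ = (10 + 6 + 11 + 11 + 5 + 11 + 12 + 4 + 9)/9 = 8.7778
Σ(y_t−ȳ)(y_{t+2}−ȳ) = (2.7160) + (-6.1728) + (-8.3951) + (4.9383) + (-12.1728) + (-10.6173) + (0.7160) = -28.9877
Denominator Σ(y_t−ȳ)² = 71.5556
r_2 = -28.9877 / 71.5556 = -0.405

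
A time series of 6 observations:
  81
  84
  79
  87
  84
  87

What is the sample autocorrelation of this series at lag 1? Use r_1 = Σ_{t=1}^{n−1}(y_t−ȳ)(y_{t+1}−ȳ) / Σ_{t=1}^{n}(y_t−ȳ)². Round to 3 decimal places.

-0.307

Mean ȳ = (81 + 84 + 79 + 87 + 84 + 87)/6 = 83.6667
Numerator Σ_{t=1}^{5}(y_t−ȳ)(y_{t+1}−ȳ) = -15.7778
Denominator Σ(y_t−ȳ)² = 51.3333
r_1 = -15.7778 / 51.3333 = -0.307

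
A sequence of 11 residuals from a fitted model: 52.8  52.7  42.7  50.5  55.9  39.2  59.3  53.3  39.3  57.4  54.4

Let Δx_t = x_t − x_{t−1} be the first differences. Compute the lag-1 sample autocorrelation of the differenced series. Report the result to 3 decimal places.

First differences Δx: -0.1, -10.0, 7.8, 5.4, -16.7, 20.1, -6.0, -14.0, 18.1, -3.0
Mean of differences = 0.1600
Numerator Σ(Δx_t−Δx̄)(Δx_{t+1}−Δx̄) = -805.8076
Denominator Σ(Δx_t−Δx̄)² = 1441.2640
r_1(Δx) = -805.8076 / 1441.2640 = -0.559

-0.559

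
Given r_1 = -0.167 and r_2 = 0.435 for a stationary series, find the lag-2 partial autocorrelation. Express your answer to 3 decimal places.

φ_{22} = (r_2 − r_1²) / (1 − r_1²)
r_1² = (-0.167)² = 0.027889
Numerator = 0.435 − 0.0279 = 0.4071; denominator = 1 − 0.0279 = 0.9721
φ_{22} = 0.4071 / 0.9721 = 0.419

0.419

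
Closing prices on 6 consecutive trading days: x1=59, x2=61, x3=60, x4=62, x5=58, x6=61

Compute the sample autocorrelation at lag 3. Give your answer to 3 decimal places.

Mean x̄ = (59 + 61 + 60 + 62 + 58 + 61)/6 = 60.1667
Deviations from mean: -1.1667, 0.8333, -0.1667, 1.8333, -2.1667, 0.8333
Numerator Σ_{t=1}^{3}(x_t−x̄)(x_{t+3}−x̄) = -4.0833
Denominator Σ(x_t−x̄)² = 10.8333
r_3 = -4.0833 / 10.8333 = -0.377

-0.377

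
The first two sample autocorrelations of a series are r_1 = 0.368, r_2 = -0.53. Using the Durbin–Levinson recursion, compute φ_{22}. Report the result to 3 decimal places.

-0.770

φ_{22} = (r_2 − r_1²) / (1 − r_1²)
r_1² = (0.368)² = 0.135424
Numerator = -0.53 − 0.1354 = -0.6654; denominator = 1 − 0.1354 = 0.8646
φ_{22} = -0.6654 / 0.8646 = -0.770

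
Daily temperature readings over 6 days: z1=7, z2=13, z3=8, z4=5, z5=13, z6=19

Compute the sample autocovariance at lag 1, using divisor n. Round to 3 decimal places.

1.190

Mean z̄ = (7 + 13 + 8 + 5 + 13 + 19)/6 = 10.8333
Σ_{t=1}^{5}(z_t−z̄)(z_{t+1}−z̄) = 7.1389
γ_1 = 7.1389 / 6 = 1.190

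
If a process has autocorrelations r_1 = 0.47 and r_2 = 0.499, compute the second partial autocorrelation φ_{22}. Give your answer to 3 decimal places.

φ_{22} = (r_2 − r_1²) / (1 − r_1²)
r_1² = (0.47)² = 0.2209
Numerator = 0.499 − 0.2209 = 0.2781; denominator = 1 − 0.2209 = 0.7791
φ_{22} = 0.2781 / 0.7791 = 0.357

0.357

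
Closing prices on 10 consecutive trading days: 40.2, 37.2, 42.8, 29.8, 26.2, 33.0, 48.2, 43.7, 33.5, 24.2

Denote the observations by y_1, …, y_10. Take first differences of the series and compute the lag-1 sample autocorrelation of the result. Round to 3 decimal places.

0.145

First differences Δy: -3.0, 5.6, -13.0, -3.6, 6.8, 15.2, -4.5, -10.2, -9.3
Mean of differences = -1.7778
Numerator Σ(Δy_t−Δȳ)(Δy_{t+1}−Δȳ) = 98.7017
Denominator Σ(Δy_t−Δȳ)² = 681.9356
r_1(Δy) = 98.7017 / 681.9356 = 0.145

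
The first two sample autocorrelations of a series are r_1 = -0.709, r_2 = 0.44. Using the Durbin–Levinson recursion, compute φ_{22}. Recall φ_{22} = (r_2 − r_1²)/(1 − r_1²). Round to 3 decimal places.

-0.126

φ_{22} = (r_2 − r_1²) / (1 − r_1²)
r_1² = (-0.709)² = 0.502681
Numerator = 0.44 − 0.5027 = -0.0627; denominator = 1 − 0.5027 = 0.4973
φ_{22} = -0.0627 / 0.4973 = -0.126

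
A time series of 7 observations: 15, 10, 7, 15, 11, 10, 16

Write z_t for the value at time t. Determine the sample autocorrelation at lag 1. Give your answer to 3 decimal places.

-0.294

Mean z̄ = (15 + 10 + 7 + 15 + 11 + 10 + 16)/7 = 12.0000
Deviations from mean: 3.0000, -2.0000, -5.0000, 3.0000, -1.0000, -2.0000, 4.0000
Numerator Σ_{t=1}^{6}(z_t−z̄)(z_{t+1}−z̄) = -20.0000
Denominator Σ(z_t−z̄)² = 68.0000
r_1 = -20.0000 / 68.0000 = -0.294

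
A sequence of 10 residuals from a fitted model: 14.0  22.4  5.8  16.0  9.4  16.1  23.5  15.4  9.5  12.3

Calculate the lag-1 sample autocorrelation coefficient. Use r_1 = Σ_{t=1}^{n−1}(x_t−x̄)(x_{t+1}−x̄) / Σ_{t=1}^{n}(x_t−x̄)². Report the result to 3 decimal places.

-0.258

Mean x̄ = (14.0 + 22.4 + 5.8 + 16.0 + 9.4 + 16.1 + 23.5 + 15.4 + 9.5 + 12.3)/10 = 14.4400
Numerator Σ_{t=1}^{9}(x_t−x̄)(x_{t+1}−x̄) = -72.4176
Denominator Σ(x_t−x̄)² = 280.7840
r_1 = -72.4176 / 280.7840 = -0.258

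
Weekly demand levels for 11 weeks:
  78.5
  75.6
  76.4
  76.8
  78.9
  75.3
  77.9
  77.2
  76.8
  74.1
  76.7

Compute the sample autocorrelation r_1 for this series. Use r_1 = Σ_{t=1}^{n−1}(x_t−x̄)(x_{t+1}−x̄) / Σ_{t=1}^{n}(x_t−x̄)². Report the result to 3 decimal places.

Mean x̄ = (78.5 + 75.6 + 76.4 + 76.8 + 78.9 + 75.3 + 77.9 + 77.2 + 76.8 + 74.1 + 76.7)/11 = 76.7455
Numerator Σ_{t=1}^{10}(x_t−x̄)(x_{t+1}−x̄) = -5.7730
Denominator Σ(x_t−x̄)² = 19.7873
r_1 = -5.7730 / 19.7873 = -0.292

-0.292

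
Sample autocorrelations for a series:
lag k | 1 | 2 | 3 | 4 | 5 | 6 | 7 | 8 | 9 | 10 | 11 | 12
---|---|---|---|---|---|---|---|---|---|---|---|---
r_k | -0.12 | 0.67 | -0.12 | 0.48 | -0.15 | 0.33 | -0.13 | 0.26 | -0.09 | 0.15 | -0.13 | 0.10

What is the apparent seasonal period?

The largest autocorrelation is r_2 = 0.67, with weaker echoes at lags 4 (0.48), 6 (0.33), 8 (0.26) and 10 (0.15); the remaining lags stay at or below 0.10.
The dominant spike at lag 2 indicates a seasonal period of 2.

2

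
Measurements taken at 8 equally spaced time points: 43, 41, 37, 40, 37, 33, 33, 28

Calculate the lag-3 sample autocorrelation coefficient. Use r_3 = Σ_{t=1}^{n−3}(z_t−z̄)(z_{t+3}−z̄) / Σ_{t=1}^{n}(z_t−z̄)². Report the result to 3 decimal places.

Mean z̄ = (43 + 41 + 37 + 40 + 37 + 33 + 33 + 28)/8 = 36.5000
Deviations from mean: 6.5000, 4.5000, 0.5000, 3.5000, 0.5000, -3.5000, -3.5000, -8.5000
Numerator Σ_{t=1}^{5}(z_t−z̄)(z_{t+3}−z̄) = 6.7500
Denominator Σ(z_t−z̄)² = 172.0000
r_3 = 6.7500 / 172.0000 = 0.039

0.039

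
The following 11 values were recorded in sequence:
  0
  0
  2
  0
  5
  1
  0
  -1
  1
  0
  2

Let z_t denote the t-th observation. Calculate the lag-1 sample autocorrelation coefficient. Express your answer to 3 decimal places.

Mean z̄ = (0 + 0 + 2 + 0 + 5 + 1 + 0 − 1 + 1 + 0 + 2)/11 = 0.9091
Numerator Σ_{t=1}^{10}(z_t−z̄)(z_{t+1}−z̄) = -4.0992
Denominator Σ(z_t−z̄)² = 26.9091
r_1 = -4.0992 / 26.9091 = -0.152

-0.152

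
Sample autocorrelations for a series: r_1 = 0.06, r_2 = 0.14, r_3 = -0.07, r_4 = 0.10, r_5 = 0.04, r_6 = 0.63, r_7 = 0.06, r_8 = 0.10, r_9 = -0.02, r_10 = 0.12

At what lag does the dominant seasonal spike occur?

6

The largest autocorrelation is r_6 = 0.63; the remaining lags stay at or below 0.14.
The dominant spike at lag 6 indicates a seasonal period of 6.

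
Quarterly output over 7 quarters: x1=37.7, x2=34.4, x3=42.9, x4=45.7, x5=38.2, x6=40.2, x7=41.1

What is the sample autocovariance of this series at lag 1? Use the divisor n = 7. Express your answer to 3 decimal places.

0.390

Mean x̄ = (37.7 + 34.4 + 42.9 + 45.7 + 38.2 + 40.2 + 41.1)/7 = 40.0286
Σ_{t=1}^{6}(x_t−x̄)(x_{t+1}−x̄) = 2.7292
γ_1 = 2.7292 / 7 = 0.390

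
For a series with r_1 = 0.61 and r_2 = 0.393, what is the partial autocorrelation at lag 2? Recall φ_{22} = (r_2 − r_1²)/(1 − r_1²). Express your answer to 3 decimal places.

φ_{22} = (r_2 − r_1²) / (1 − r_1²)
r_1² = (0.61)² = 0.3721
Numerator = 0.393 − 0.3721 = 0.0209; denominator = 1 − 0.3721 = 0.6279
φ_{22} = 0.0209 / 0.6279 = 0.033

0.033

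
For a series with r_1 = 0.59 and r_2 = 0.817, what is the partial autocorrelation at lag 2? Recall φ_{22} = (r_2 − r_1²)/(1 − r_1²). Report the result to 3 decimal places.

φ_{22} = (r_2 − r_1²) / (1 − r_1²)
r_1² = (0.59)² = 0.3481
Numerator = 0.817 − 0.3481 = 0.4689; denominator = 1 − 0.3481 = 0.6519
φ_{22} = 0.4689 / 0.6519 = 0.719

0.719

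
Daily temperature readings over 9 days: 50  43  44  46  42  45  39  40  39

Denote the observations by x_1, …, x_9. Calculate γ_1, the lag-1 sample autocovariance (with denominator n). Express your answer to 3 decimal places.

Mean x̄ = (50 + 43 + 44 + 46 + 42 + 45 + 39 + 40 + 39)/9 = 43.1111
Σ_{t=1}^{8}(x_t−x̄)(x_{t+1}−x̄) = 14.2099
γ_1 = 14.2099 / 9 = 1.579

1.579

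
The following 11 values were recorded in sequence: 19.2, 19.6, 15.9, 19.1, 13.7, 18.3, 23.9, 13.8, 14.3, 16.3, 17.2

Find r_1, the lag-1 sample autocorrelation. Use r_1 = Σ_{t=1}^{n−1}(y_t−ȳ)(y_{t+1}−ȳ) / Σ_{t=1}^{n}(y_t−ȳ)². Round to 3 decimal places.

Mean ȳ = (19.2 + 19.6 + 15.9 + 19.1 + 13.7 + 18.3 + 23.9 + 13.8 + 14.3 + 16.3 + 17.2)/11 = 17.3909
Numerator Σ_{t=1}^{10}(y_t−ȳ)(y_{t+1}−ȳ) = -14.2855
Denominator Σ(y_t−ȳ)² = 93.7891
r_1 = -14.2855 / 93.7891 = -0.152

-0.152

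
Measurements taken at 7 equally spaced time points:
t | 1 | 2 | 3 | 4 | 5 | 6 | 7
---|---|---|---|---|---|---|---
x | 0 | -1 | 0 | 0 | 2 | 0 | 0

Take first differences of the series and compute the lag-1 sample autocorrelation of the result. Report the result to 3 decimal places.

First differences Δx: -1, 1, 0, 2, -2, 0
Mean of differences = 0.0000
Numerator Σ(Δx_t−Δx̄)(Δx_{t+1}−Δx̄) = -5.0000
Denominator Σ(Δx_t−Δx̄)² = 10.0000
r_1(Δx) = -5.0000 / 10.0000 = -0.500

-0.500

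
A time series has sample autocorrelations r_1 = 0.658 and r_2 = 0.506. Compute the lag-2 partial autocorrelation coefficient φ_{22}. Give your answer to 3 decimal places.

0.129

φ_{22} = (r_2 − r_1²) / (1 − r_1²)
r_1² = (0.658)² = 0.432964
Numerator = 0.506 − 0.4330 = 0.0730; denominator = 1 − 0.4330 = 0.5670
φ_{22} = 0.0730 / 0.5670 = 0.129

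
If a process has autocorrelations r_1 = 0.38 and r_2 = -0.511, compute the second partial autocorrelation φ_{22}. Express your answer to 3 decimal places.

φ_{22} = (r_2 − r_1²) / (1 − r_1²)
r_1² = (0.38)² = 0.1444
Numerator = -0.511 − 0.1444 = -0.6554; denominator = 1 − 0.1444 = 0.8556
φ_{22} = -0.6554 / 0.8556 = -0.766

-0.766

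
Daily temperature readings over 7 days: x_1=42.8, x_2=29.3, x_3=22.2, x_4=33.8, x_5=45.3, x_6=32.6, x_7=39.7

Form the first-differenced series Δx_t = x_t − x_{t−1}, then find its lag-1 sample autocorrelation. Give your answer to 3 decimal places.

-0.124

First differences Δx: -13.5, -7.1, 11.6, 11.5, -12.7, 7.1
Mean of differences = -0.5167
Numerator Σ(Δx_t−Δx̄)(Δx_{t+1}−Δx̄) = -87.8919
Denominator Σ(Δx_t−Δx̄)² = 709.5683
r_1(Δx) = -87.8919 / 709.5683 = -0.124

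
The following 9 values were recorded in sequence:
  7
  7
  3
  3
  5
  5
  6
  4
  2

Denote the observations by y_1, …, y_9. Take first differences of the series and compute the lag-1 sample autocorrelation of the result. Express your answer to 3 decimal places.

First differences Δy: 0, -4, 0, 2, 0, 1, -2, -2
Mean of differences = -0.6250
Numerator Σ(Δy_t−Δȳ)(Δy_{t+1}−Δȳ) = -0.2656
Denominator Σ(Δy_t−Δȳ)² = 25.8750
r_1(Δy) = -0.2656 / 25.8750 = -0.010

-0.010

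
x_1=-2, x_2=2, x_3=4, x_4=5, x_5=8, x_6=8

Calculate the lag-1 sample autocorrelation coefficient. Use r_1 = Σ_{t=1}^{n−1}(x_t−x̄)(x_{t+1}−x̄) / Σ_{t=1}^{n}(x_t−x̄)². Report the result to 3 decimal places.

0.432

Mean x̄ = (-2 + 2 + 4 + 5 + 8 + 8)/6 = 4.1667
Deviations from mean: -6.1667, -2.1667, -0.1667, 0.8333, 3.8333, 3.8333
Σ(x_t−x̄)(x_{t+1}−x̄) = (13.3611) + (0.3611) + (-0.1389) + (3.1944) + (14.6944) = 31.4722
Denominator Σ(x_t−x̄)² = 72.8333
r_1 = 31.4722 / 72.8333 = 0.432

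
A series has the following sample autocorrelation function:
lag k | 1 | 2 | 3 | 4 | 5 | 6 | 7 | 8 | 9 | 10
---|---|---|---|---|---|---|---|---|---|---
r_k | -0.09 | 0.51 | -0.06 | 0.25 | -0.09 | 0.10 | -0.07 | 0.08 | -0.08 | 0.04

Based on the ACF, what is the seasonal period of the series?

2

The largest autocorrelation is r_2 = 0.51, with a weaker echo at lag 4 (0.25); the remaining lags stay at or below 0.10.
The dominant spike at lag 2 indicates a seasonal period of 2.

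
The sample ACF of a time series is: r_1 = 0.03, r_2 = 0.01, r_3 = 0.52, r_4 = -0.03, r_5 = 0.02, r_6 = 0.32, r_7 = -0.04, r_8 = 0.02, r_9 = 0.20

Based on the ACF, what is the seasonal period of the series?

The largest autocorrelation is r_3 = 0.52, with weaker echoes at lags 6 (0.32) and 9 (0.20); the remaining lags stay at or below 0.03.
The dominant spike at lag 3 indicates a seasonal period of 3.

3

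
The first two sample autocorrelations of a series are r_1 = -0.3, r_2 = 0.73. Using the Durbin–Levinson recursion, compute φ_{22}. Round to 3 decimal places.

φ_{22} = (r_2 − r_1²) / (1 − r_1²)
r_1² = (-0.3)² = 0.09
Numerator = 0.73 − 0.0900 = 0.6400; denominator = 1 − 0.0900 = 0.9100
φ_{22} = 0.6400 / 0.9100 = 0.703

0.703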